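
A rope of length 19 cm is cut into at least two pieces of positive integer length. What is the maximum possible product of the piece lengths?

972

Define g[k] = max over 1≤i<k of i · max(k−i, g[k−i]); the inner max lets the remainder stay uncut if that's better.
Small cases: g[2]=1, g[3]=2, g[4]=4, g[5]=6, g[6]=9, g[7]=12, g[8]=18, g[9]=27, g[10]=36, g[11]=54, g[12]=81, g[13]=108, g[14]=162.
g[15] = 3*max(12,81) = 3*81 = 243
g[16] = 2*max(14,162) = 2*162 = 324
g[17] = 2*max(15,243) = 2*243 = 486
g[18] = 3*max(15,243) = 3*243 = 729
g[19] = 2*max(17,486) = 2*486 = 972
One optimal split: 3 + 3 + 3 + 3 + 3 + 2 + 2; product 3*3*3*3*3*2*2 = 972.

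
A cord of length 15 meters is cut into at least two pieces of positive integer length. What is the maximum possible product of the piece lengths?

Define prod[k] = max over 1≤i<k of i · max(k−i, prod[k−i]); the inner max lets the remainder stay uncut if that's better.
Small cases: prod[2]=1, prod[3]=2, prod[4]=4, prod[5]=6, prod[6]=9, prod[7]=12, prod[8]=18, prod[9]=27.
prod[10] = max(1*27, 2*18, 3*12, …, 8*2, 9*1) = 36
prod[11] = max(1*36, 2*27, 3*18, …, 9*2, 10*1) = 54
prod[12] = max(1*54, 2*36, 3*27, …, 10*2, 11*1) = 81
prod[13] = max(1*81, 2*54, 3*36, …, 11*2, 12*1) = 108
prod[14] = max(1*108, 2*81, 3*54, …, 12*2, 13*1) = 162
prod[15] = max(1*162, 2*108, 3*81, …, 13*2, 14*1) = 243
One optimal split: 3 + 3 + 3 + 3 + 3; product 3*3*3*3*3 = 243.

243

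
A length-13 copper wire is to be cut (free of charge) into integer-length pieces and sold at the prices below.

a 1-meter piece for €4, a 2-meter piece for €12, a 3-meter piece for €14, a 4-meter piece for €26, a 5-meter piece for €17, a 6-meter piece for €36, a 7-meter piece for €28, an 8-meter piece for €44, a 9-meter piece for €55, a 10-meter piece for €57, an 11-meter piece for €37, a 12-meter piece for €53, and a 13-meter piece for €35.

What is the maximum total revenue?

82

Consider every possible first cut. v[k] is the best of p[i]+v[k−i] over all sellable i≤k.
v[1] = 4
v[2] = max(4+4, 12+0) = 12
v[3] = max(4+12, 12+4, 14+0) = 16
v[4] = max(4+16, 12+12, 14+4, 26+0) = 26
v[5] = max(4+26, 12+16, 14+12, 26+4, 17+0) = 30
v[6] = max(4+30, 12+26, 14+16, 26+12, 17+4, 36+0) = 38
v[7] = max(4+38, 12+30, 14+26, …, 36+4, 28+0) = 42
v[8] = max(4+42, 12+38, 14+30, …, 28+4, 44+0) = 52
v[9] = max(4+52, 12+42, 14+38, …, 44+4, 55+0) = 56
v[10] = max(4+56, 12+52, 14+42, …, 55+4, 57+0) = 64
v[11] = max(4+64, 12+56, 14+52, …, 57+4, 37+0) = 68
v[12] = max(4+68, 12+64, 14+56, …, 37+4, 53+0) = 78
v[13] = max(4+78, 12+68, 14+64, …, 53+4, 35+0) = 82
One optimal cutting: 4 + 4 + 4 + 1 → €26 + €26 + €26 + €4 = €82.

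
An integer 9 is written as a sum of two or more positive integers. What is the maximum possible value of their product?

27

Let f[k] be the best product for length k (with at least one cut). For each first piece i, the rest contributes max(k−i, f[k−i]).
f[2] = 1*max(1,0) = 1*1 = 1
f[3] = max(1*2, 2*1) = 2
f[4] = max(1*3, 2*2, 3*1) = 4
f[5] = max(1*4, 2*3, 3*2, 4*1) = 6
f[6] = max(1*6, 2*4, 3*3, 4*2, 5*1) = 9
f[7] = max(1*9, 2*6, 3*4, 4*3, 5*2, 6*1) = 12
f[8] = max(1*12, 2*9, 3*6, …, 6*2, 7*1) = 18
f[9] = max(1*18, 2*12, 3*9, …, 7*2, 8*1) = 27
One optimal split: 3 + 3 + 3; product 3*3*3 = 27.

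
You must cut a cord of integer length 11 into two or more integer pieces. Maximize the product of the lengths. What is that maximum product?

Let prod[k] be the best product for length k (with at least one cut). For each first piece i, the rest contributes max(k−i, prod[k−i]).
prod[2] = 1*max(1,0) = 1*1 = 1
prod[3] = max(1*2, 2*1) = 2
prod[4] = max(1*3, 2*2, 3*1) = 4
prod[5] = max(1*4, 2*3, 3*2, 4*1) = 6
prod[6] = max(1*6, 2*4, 3*3, 4*2, 5*1) = 9
prod[7] = max(1*9, 2*6, 3*4, 4*3, 5*2, 6*1) = 12
prod[8] = max(1*12, 2*9, 3*6, …, 6*2, 7*1) = 18
prod[9] = max(1*18, 2*12, 3*9, …, 7*2, 8*1) = 27
prod[10] = max(1*27, 2*18, 3*12, …, 8*2, 9*1) = 36
prod[11] = max(1*36, 2*27, 3*18, …, 9*2, 10*1) = 54
One optimal split: 3 + 3 + 3 + 2; product 3*3*3*2 = 54.

54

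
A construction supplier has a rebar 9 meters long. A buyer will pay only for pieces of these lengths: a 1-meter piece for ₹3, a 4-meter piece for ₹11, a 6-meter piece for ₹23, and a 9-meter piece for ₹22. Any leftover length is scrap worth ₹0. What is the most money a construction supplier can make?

32

Build best[k] bottom-up: best[k] = max over allowed piece i of (p[i] + best[k−i]).
best[1] = 3
best[2] = 6  (first piece 1, then best[1]=3)
best[3] = 9  (first piece 1, then best[2]=6)
best[4] = max(3+9, 11+0) = 12
best[5] = max(3+12, 11+3) = 15
best[6] = max(3+15, 11+6, 23+0) = 23
best[7] = max(3+23, 11+9, 23+3) = 26
best[8] = max(3+26, 11+12, 23+6) = 29
best[9] = max(3+29, 11+15, 23+9, 22+0) = 32
One optimal cutting: 6 + 1 + 1 + 1 → ₹32.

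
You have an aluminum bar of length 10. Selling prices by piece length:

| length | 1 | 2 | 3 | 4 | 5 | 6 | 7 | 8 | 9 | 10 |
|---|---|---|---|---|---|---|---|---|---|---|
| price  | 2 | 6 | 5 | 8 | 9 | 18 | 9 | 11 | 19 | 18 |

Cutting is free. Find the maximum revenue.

Consider every possible first cut. R[k] is the best of p[i]+R[k−i] over all sellable i≤k.
R[1] = 2
R[2] = 6
R[3] = 8  (first piece 1, then R[2]=6)
R[4] = 12  (first piece 2, then R[2]=6)
R[5] = 14  (first piece 1, then R[4]=12)
R[6] = 18  (first piece 2, then R[4]=12)
R[7] = 20  (first piece 1, then R[6]=18)
R[8] = 24  (first piece 2, then R[6]=18)
R[9] = 26  (first piece 1, then R[8]=24)
R[10] = 30  (first piece 2, then R[8]=24)
One optimal cutting: 2 + 2 + 2 + 2 + 2 → $6 + $6 + $6 + $6 + $6 = $30.

30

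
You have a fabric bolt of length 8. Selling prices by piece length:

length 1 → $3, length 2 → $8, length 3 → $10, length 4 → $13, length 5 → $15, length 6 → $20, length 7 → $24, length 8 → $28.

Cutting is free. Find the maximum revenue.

32

Consider every possible first cut. v[k] is the best of p[i]+v[k−i] over all sellable i≤k.
v[1] = 3
v[2] = max(3+3, 8+0) = 8
v[3] = max(3+8, 8+3, 10+0) = 11
v[4] = max(3+11, 8+8, 10+3, 13+0) = 16
v[5] = max(3+16, 8+11, 10+8, 13+3, 15+0) = 19
v[6] = max(3+19, 8+16, 10+11, 13+8, 15+3, 20+0) = 24
v[7] = max(3+24, 8+19, 10+16, …, 20+3, 24+0) = 27
v[8] = max(3+27, 8+24, 10+19, …, 24+3, 28+0) = 32
One optimal cutting: 2 + 2 + 2 + 2 → $8 + $8 + $8 + $8 = $32.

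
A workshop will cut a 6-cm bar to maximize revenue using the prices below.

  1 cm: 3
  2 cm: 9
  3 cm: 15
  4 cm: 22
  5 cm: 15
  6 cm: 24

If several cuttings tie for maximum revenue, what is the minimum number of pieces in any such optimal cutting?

Let r[k] be the best obtainable value from length k. For each k, try every first piece i and keep the best of price[i] + r[k−i].
r[1] = 3
r[2] = 9
r[3] = 15
r[4] = 22
r[5] = 25  (first piece 1, then r[4]=22)
r[6] = 31  (first piece 2, then r[4]=22)
Maximum revenue is 31.
Now minimize piece count subject to staying optimal: for each k, pieces[k] = 1 + min over i with p[i]+r[k−i]=r[k] of pieces[k−i].
pieces[3] = 1
pieces[4] = 1
pieces[5] = 2
pieces[6] = 2

2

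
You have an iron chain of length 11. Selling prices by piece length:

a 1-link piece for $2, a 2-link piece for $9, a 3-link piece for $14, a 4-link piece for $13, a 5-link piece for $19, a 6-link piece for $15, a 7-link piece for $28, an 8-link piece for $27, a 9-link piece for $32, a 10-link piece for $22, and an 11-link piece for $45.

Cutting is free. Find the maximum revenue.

Consider every possible first cut. r[k] is the best of p[i]+r[k−i] over all sellable i≤k.
r[1] = 2
r[2] = max(2+2, 9+0) = 9
r[3] = max(2+9, 9+2, 14+0) = 14
r[4] = max(2+14, 9+9, 14+2, 13+0) = 18
r[5] = max(2+18, 9+14, 14+9, 13+2, 19+0) = 23
r[6] = max(2+23, 9+18, 14+14, 13+9, 19+2, 15+0) = 28
r[7] = max(2+28, 9+23, 14+18, …, 15+2, 28+0) = 32
r[8] = max(2+32, 9+28, 14+23, …, 28+2, 27+0) = 37
r[9] = max(2+37, 9+32, 14+28, …, 27+2, 32+0) = 42
r[10] = max(2+42, 9+37, 14+32, …, 32+2, 22+0) = 46
r[11] = max(2+46, 9+42, 14+37, …, 22+2, 45+0) = 51
One optimal cutting: 3 + 3 + 3 + 2 → $14 + $14 + $14 + $9 = $51.

51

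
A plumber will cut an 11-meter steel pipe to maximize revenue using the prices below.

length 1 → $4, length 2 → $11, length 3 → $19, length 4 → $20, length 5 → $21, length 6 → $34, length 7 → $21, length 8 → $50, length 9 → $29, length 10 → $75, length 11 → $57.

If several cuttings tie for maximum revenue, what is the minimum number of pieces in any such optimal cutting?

2

Consider every possible first cut. r[k] is the best of p[i]+r[k−i] over all sellable i≤k.
r[1] = 4
r[2] = 11
r[3] = 19
r[4] = 23  (first piece 1, then r[3]=19)
r[5] = 30  (first piece 2, then r[3]=19)
r[6] = 38  (first piece 3, then r[3]=19)
r[7] = 42  (first piece 1, then r[6]=38)
r[8] = 50
r[9] = 57  (first piece 3, then r[6]=38)
r[10] = 75
r[11] = 79  (first piece 1, then r[10]=75)
Maximum revenue is $79.
Now minimize piece count subject to staying optimal: for each k, pieces[k] = 1 + min over i with p[i]+r[k−i]=r[k] of pieces[k−i].
pieces[8] = 1
pieces[9] = 3
pieces[10] = 1
pieces[11] = 2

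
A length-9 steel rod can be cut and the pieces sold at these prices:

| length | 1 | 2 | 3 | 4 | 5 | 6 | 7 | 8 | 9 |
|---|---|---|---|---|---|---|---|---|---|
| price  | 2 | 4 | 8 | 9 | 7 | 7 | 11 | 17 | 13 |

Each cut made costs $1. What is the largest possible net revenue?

22

Let net[k] be the best obtainable value from length k. For each k, try every first piece i and keep the best of price[i] + net[k−i] minus the 1 cut fee when i<k.
net[1] = 2
net[2] = 4
net[3] = 8
net[4] = 9  (first piece 1, then net[3]=8)
net[5] = 11  (first piece 2, then net[3]=8)
net[6] = 15  (first piece 3, then net[3]=8)
net[7] = 16  (first piece 1, then net[6]=15)
net[8] = 18  (first piece 2, then net[6]=15)
net[9] = 22  (first piece 3, then net[6]=15)
One optimal plan: pieces 3 + 3 + 3 (2 cuts) → $24 − $2 = $22.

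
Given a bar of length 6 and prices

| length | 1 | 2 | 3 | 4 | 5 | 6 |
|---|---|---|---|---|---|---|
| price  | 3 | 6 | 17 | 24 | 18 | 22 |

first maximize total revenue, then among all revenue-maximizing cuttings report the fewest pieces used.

Build r[k] bottom-up: r[k] = max over allowed piece i of (p[i] + r[k−i]).
r[1] = 3
r[2] = max(3+3, 6+0) = 6
r[3] = max(3+6, 6+3, 17+0) = 17
r[4] = max(3+17, 6+6, 17+3, 24+0) = 24
r[5] = max(3+24, 6+17, 17+6, 24+3, 18+0) = 27
r[6] = max(3+27, 6+24, 17+17, 24+6, 18+3, 22+0) = 34
Maximum revenue is €34.
Now minimize piece count subject to staying optimal: for each k, pieces[k] = 1 + min over i with p[i]+r[k−i]=r[k] of pieces[k−i].
pieces[3] = 1
pieces[4] = 1
pieces[5] = 2
pieces[6] = 2

2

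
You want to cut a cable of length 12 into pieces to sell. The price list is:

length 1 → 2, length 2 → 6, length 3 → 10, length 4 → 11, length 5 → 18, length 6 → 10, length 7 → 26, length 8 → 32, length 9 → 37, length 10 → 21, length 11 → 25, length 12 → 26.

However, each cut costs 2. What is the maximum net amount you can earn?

45

Let net[k] be the best obtainable value from length k. For each k, try every first piece i and keep the best of price[i] + net[k−i] minus the 2 cut fee when i<k.
net[1] = 2
net[2] = max(2+2-2, 6+0) = 6
net[3] = max(2+6-2, 6+2-2, 10+0) = 10
net[4] = max(2+10-2, 6+6-2, 10+2-2, 11+0) = 11
net[5] = max(2+11-2, 6+10-2, 10+6-2, 11+2-2, 18+0) = 18
net[6] = max(2+18-2, 6+11-2, 10+10-2, 11+6-2, 18+2-2, 10+0) = 18
net[7] = max(2+18-2, 6+18-2, 10+11-2, …, 10+2-2, 26+0) = 26
net[8] = max(2+26-2, 6+18-2, 10+18-2, …, 26+2-2, 32+0) = 32
net[9] = max(2+32-2, 6+26-2, 10+18-2, …, 32+2-2, 37+0) = 37
net[10] = max(2+37-2, 6+32-2, 10+26-2, …, 37+2-2, 21+0) = 37
net[11] = max(2+37-2, 6+37-2, 10+32-2, …, 21+2-2, 25+0) = 41
net[12] = max(2+41-2, 6+37-2, 10+37-2, …, 25+2-2, 26+0) = 45
One optimal plan: pieces 9 + 3 (1 cut) → 47 − 2 = 45.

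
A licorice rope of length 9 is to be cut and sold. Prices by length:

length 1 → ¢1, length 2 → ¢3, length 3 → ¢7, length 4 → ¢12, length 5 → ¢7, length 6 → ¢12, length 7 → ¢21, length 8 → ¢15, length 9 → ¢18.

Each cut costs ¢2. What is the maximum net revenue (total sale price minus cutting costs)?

22

Consider every possible first cut. v[k] is the best of p[i]+v[k−i] over all sellable i≤k, charging 2 whenever i<k.
v[1] = 1
v[2] = 3
v[3] = 7
v[4] = 12
v[5] = 11  (first piece 1, then v[4]=12)
v[6] = 13  (first piece 2, then v[4]=12)
v[7] = 21
v[8] = 22  (first piece 4, then v[4]=12)
v[9] = 22  (first piece 2, then v[7]=21)
One optimal plan: pieces 7 + 2 (1 cut) → ¢24 − ¢2 = ¢22.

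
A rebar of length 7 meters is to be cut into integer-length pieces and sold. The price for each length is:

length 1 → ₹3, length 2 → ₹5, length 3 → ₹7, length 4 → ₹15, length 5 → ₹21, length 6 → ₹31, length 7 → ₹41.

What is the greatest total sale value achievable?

41

Build r[k] bottom-up: r[k] = max over allowed piece i of (p[i] + r[k−i]).
r[1] = 3
r[2] = max(3+3, 5+0) = 6
r[3] = max(3+6, 5+3, 7+0) = 9
r[4] = max(3+9, 5+6, 7+3, 15+0) = 15
r[5] = max(3+15, 5+9, 7+6, 15+3, 21+0) = 21
r[6] = max(3+21, 5+15, 7+9, 15+6, 21+3, 31+0) = 31
r[7] = max(3+31, 5+21, 7+15, …, 31+3, 41+0) = 41
Best is to sell the whole 7-meter piece uncut for ₹41.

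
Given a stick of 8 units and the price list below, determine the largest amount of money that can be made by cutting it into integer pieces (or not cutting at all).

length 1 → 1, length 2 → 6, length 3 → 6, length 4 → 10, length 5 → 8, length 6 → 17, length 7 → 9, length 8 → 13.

24

Build v[k] bottom-up: v[k] = max over allowed piece i of (p[i] + v[k−i]).
v[1] = 1
v[2] = max(1+1, 6+0) = 6
v[3] = max(1+6, 6+1, 6+0) = 7
v[4] = max(1+7, 6+6, 6+1, 10+0) = 12
v[5] = max(1+12, 6+7, 6+6, 10+1, 8+0) = 13
v[6] = max(1+13, 6+12, 6+7, 10+6, 8+1, 17+0) = 18
v[7] = max(1+18, 6+13, 6+12, …, 17+1, 9+0) = 19
v[8] = max(1+19, 6+18, 6+13, …, 9+1, 13+0) = 24
One optimal cutting: 2 + 2 + 2 + 2 → 6 + 6 + 6 + 6 = 24.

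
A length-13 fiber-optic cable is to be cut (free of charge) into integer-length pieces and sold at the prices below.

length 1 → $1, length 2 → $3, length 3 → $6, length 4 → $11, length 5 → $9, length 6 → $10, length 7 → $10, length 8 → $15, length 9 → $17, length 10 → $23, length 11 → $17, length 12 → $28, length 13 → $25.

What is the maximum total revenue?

34

Let best[k] be the best obtainable value from length k. For each k, try every first piece i and keep the best of price[i] + best[k−i].
best[1] = 1
best[2] = 3
best[3] = 6
best[4] = 11
best[5] = 12  (first piece 1, then best[4]=11)
best[6] = 14  (first piece 2, then best[4]=11)
best[7] = 17  (first piece 3, then best[4]=11)
best[8] = 22  (first piece 4, then best[4]=11)
best[9] = 23  (first piece 1, then best[8]=22)
best[10] = 25  (first piece 2, then best[8]=22)
best[11] = 28  (first piece 3, then best[8]=22)
best[12] = 33  (first piece 4, then best[8]=22)
best[13] = 34  (first piece 1, then best[12]=33)
One optimal cutting: 4 + 4 + 4 + 1 → $11 + $11 + $11 + $1 = $34.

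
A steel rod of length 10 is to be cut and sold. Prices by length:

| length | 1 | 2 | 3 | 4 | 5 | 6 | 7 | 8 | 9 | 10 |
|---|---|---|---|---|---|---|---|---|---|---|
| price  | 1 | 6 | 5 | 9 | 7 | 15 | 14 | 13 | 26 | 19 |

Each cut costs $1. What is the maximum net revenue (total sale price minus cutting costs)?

26

Let net[k] be the best obtainable value from length k. For each k, try every first piece i and keep the best of price[i] + net[k−i] minus the 1 cut fee when i<k.
net[1] = 1
net[2] = 6
net[3] = 6  (first piece 1, then net[2]=6)
net[4] = 11  (first piece 2, then net[2]=6)
net[5] = 11  (first piece 1, then net[4]=11)
net[6] = 16  (first piece 2, then net[4]=11)
net[7] = 16  (first piece 1, then net[6]=16)
net[8] = 21  (first piece 2, then net[6]=16)
net[9] = 26
net[10] = 26  (first piece 1, then net[9]=26)
One optimal plan: pieces 9 + 1 (1 cut) → $27 − $1 = $26.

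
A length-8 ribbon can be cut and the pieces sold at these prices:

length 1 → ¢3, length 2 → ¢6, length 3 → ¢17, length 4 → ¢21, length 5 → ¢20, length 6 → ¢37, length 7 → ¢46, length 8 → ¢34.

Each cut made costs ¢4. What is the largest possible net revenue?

Consider every possible first cut. r[k] is the best of p[i]+r[k−i] over all sellable i≤k, charging 4 whenever i<k.
r[1] = 3
r[2] = max(3+3-4, 6+0) = 6
r[3] = max(3+6-4, 6+3-4, 17+0) = 17
r[4] = max(3+17-4, 6+6-4, 17+3-4, 21+0) = 21
r[5] = max(3+21-4, 6+17-4, 17+6-4, 21+3-4, 20+0) = 20
r[6] = max(3+20-4, 6+21-4, 17+17-4, 21+6-4, 20+3-4, 37+0) = 37
r[7] = max(3+37-4, 6+20-4, 17+21-4, …, 37+3-4, 46+0) = 46
r[8] = max(3+46-4, 6+37-4, 17+20-4, …, 46+3-4, 34+0) = 45
One optimal plan: pieces 7 + 1 (1 cut) → ¢49 − ¢4 = ¢45.

45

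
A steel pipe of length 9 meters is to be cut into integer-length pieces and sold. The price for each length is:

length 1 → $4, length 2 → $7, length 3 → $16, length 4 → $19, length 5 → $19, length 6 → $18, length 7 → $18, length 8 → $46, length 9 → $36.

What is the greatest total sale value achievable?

Build r[k] bottom-up: r[k] = max over allowed piece i of (p[i] + r[k−i]).
r[1] = 4
r[2] = 8  (first piece 1, then r[1]=4)
r[3] = 16
r[4] = 20  (first piece 1, then r[3]=16)
r[5] = 24  (first piece 1, then r[4]=20)
r[6] = 32  (first piece 3, then r[3]=16)
r[7] = 36  (first piece 1, then r[6]=32)
r[8] = 46
r[9] = 50  (first piece 1, then r[8]=46)
One optimal cutting: 8 + 1 → $46 + $4 = $50.

50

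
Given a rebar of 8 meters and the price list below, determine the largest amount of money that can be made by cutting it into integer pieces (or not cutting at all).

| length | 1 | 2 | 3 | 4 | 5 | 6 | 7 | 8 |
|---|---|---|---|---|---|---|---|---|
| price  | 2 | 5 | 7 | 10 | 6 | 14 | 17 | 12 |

20

Consider every possible first cut. best[k] is the best of p[i]+best[k−i] over all sellable i≤k.
best[1] = 2
best[2] = max(2+2, 5+0) = 5
best[3] = max(2+5, 5+2, 7+0) = 7
best[4] = max(2+7, 5+5, 7+2, 10+0) = 10
best[5] = max(2+10, 5+7, 7+5, 10+2, 6+0) = 12
best[6] = max(2+12, 5+10, 7+7, 10+5, 6+2, 14+0) = 15
best[7] = max(2+15, 5+12, 7+10, …, 14+2, 17+0) = 17
best[8] = max(2+17, 5+15, 7+12, …, 17+2, 12+0) = 20
One optimal cutting: 2 + 2 + 2 + 2 → ₹5 + ₹5 + ₹5 + ₹5 = ₹20.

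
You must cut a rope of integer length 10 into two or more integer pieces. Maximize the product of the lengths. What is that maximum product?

36

Fill f[k] for k=2..10: at each k try every first piece i and multiply by the better of (k−i) uncut or f[k−i].
f[2] = 1*max(1,0) = 1*1 = 1
f[3] = 1*max(2,1) = 1*2 = 2
f[4] = 2*max(2,1) = 2*2 = 4
f[5] = 2*max(3,2) = 2*3 = 6
f[6] = 3*max(3,2) = 3*3 = 9
f[7] = 2*max(5,6) = 2*6 = 12
f[8] = 2*max(6,9) = 2*9 = 18
f[9] = 3*max(6,9) = 3*9 = 27
f[10] = 2*max(8,18) = 2*18 = 36
One optimal split: 3 + 3 + 2 + 2; product 3*3*2*2 = 36.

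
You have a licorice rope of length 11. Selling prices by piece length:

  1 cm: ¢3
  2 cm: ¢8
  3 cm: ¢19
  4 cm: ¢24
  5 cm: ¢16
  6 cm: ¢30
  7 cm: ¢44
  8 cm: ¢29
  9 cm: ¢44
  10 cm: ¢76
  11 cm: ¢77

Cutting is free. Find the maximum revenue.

Consider every possible first cut. r[k] is the best of p[i]+r[k−i] over all sellable i≤k.
r[1] = 3
r[2] = max(3+3, 8+0) = 8
r[3] = max(3+8, 8+3, 19+0) = 19
r[4] = max(3+19, 8+8, 19+3, 24+0) = 24
r[5] = max(3+24, 8+19, 19+8, 24+3, 16+0) = 27
r[6] = max(3+27, 8+24, 19+19, 24+8, 16+3, 30+0) = 38
r[7] = max(3+38, 8+27, 19+24, …, 30+3, 44+0) = 44
r[8] = max(3+44, 8+38, 19+27, …, 44+3, 29+0) = 48
r[9] = max(3+48, 8+44, 19+38, …, 29+3, 44+0) = 57
r[10] = max(3+57, 8+48, 19+44, …, 44+3, 76+0) = 76
r[11] = max(3+76, 8+57, 19+48, …, 76+3, 77+0) = 79
One optimal cutting: 10 + 1 → ¢76 + ¢3 = ¢79.

79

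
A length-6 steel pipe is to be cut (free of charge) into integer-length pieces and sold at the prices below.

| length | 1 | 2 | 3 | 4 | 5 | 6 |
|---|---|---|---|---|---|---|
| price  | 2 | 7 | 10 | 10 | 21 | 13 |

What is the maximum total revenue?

23

Consider every possible first cut. R[k] is the best of p[i]+R[k−i] over all sellable i≤k.
R[1] = 2
R[2] = max(2+2, 7+0) = 7
R[3] = max(2+7, 7+2, 10+0) = 10
R[4] = max(2+10, 7+7, 10+2, 10+0) = 14
R[5] = max(2+14, 7+10, 10+7, 10+2, 21+0) = 21
R[6] = max(2+21, 7+14, 10+10, 10+7, 21+2, 13+0) = 23
One optimal cutting: 5 + 1 → $21 + $2 = $23.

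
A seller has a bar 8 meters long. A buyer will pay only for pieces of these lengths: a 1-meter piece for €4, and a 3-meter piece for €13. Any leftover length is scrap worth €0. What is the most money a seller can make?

Build best[k] bottom-up: best[k] = max over allowed piece i of (p[i] + best[k−i]).
best[1] = 4
best[2] = 8  (first piece 1, then best[1]=4)
best[3] = 13
best[4] = 17  (first piece 1, then best[3]=13)
best[5] = 21  (first piece 1, then best[4]=17)
best[6] = 26  (first piece 3, then best[3]=13)
best[7] = 30  (first piece 1, then best[6]=26)
best[8] = 34  (first piece 1, then best[7]=30)
One optimal cutting: 3 + 3 + 1 + 1 → €34.

34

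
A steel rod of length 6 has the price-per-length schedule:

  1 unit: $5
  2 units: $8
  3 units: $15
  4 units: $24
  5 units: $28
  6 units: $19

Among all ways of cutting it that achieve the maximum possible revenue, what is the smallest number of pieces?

3

Consider every possible first cut. r[k] is the best of p[i]+r[k−i] over all sellable i≤k.
r[1] = 5
r[2] = max(5+5, 8+0) = 10
r[3] = max(5+10, 8+5, 15+0) = 15
r[4] = max(5+15, 8+10, 15+5, 24+0) = 24
r[5] = max(5+24, 8+15, 15+10, 24+5, 28+0) = 29
r[6] = max(5+29, 8+24, 15+15, 24+10, 28+5, 19+0) = 34
Maximum revenue is $34.
Now minimize piece count subject to staying optimal: for each k, pieces[k] = 1 + min over i with p[i]+r[k−i]=r[k] of pieces[k−i].
pieces[3] = 1
pieces[4] = 1
pieces[5] = 2
pieces[6] = 3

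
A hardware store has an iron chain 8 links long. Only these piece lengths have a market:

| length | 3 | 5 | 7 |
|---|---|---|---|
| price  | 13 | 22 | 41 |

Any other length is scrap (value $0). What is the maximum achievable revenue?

Let r[k] be the best obtainable value from length k. For each k, try every first piece i and keep the best of price[i] + r[k−i].
r[1] = 0
r[2] = 0
r[3] = 13
r[4] = 13
r[5] = max(13+0, 22+0) = 22
r[6] = max(13+13, 22+0) = 26
r[7] = max(13+13, 22+0, 41+0) = 41
r[8] = max(13+22, 22+13, 41+0) = 41
One optimal cutting: pieces 7 with 1 link of scrap → $41.

41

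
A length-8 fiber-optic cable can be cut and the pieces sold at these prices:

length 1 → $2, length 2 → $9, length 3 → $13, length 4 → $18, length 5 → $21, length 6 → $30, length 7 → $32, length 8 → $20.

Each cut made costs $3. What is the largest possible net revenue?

36

Let net[k] be the best obtainable value from length k. For each k, try every first piece i and keep the best of price[i] + net[k−i] minus the 3 cut fee when i<k.
net[1] = 2
net[2] = 9
net[3] = 13
net[4] = 18
net[5] = 21
net[6] = 30
net[7] = 32
net[8] = 36  (first piece 2, then net[6]=30)
One optimal plan: pieces 6 + 2 (1 cut) → $39 − $3 = $36.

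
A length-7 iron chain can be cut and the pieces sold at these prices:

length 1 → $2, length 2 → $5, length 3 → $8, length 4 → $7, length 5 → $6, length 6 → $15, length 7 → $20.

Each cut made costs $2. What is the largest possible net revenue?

20

Let v[k] be the best obtainable value from length k. For each k, try every first piece i and keep the best of price[i] + v[k−i] minus the 2 cut fee when i<k.
v[1] = 2
v[2] = max(2+2-2, 5+0) = 5
v[3] = max(2+5-2, 5+2-2, 8+0) = 8
v[4] = max(2+8-2, 5+5-2, 8+2-2, 7+0) = 8
v[5] = max(2+8-2, 5+8-2, 8+5-2, 7+2-2, 6+0) = 11
v[6] = max(2+11-2, 5+8-2, 8+8-2, 7+5-2, 6+2-2, 15+0) = 15
v[7] = max(2+15-2, 5+11-2, 8+8-2, …, 15+2-2, 20+0) = 20
Best is to make no cuts and sell whole for $20.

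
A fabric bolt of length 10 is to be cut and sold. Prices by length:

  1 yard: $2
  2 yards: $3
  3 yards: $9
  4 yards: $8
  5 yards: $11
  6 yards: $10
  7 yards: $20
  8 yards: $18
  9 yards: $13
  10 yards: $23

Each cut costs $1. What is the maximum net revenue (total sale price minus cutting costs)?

28

Let net[k] be the best obtainable value from length k. For each k, try every first piece i and keep the best of price[i] + net[k−i] minus the 1 cut fee when i<k.
net[1] = 2
net[2] = 3  (first piece 1, then net[1]=2)
net[3] = 9
net[4] = 10  (first piece 1, then net[3]=9)
net[5] = 11  (first piece 1, then net[4]=10)
net[6] = 17  (first piece 3, then net[3]=9)
net[7] = 20
net[8] = 21  (first piece 1, then net[7]=20)
net[9] = 25  (first piece 3, then net[6]=17)
net[10] = 28  (first piece 3, then net[7]=20)
One optimal plan: pieces 7 + 3 (1 cut) → $29 − $1 = $28.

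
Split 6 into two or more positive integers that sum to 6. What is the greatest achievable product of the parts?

Fill prod[k] for k=2..6: at each k try every first piece i and multiply by the better of (k−i) uncut or prod[k−i].
prod[2] = 1*max(1,0) = 1*1 = 1
prod[3] = 1*max(2,1) = 1*2 = 2
prod[4] = 2*max(2,1) = 2*2 = 4
prod[5] = 2*max(3,2) = 2*3 = 6
prod[6] = 3*max(3,2) = 3*3 = 9
One optimal split: 3 + 3; product 3*3 = 9.

9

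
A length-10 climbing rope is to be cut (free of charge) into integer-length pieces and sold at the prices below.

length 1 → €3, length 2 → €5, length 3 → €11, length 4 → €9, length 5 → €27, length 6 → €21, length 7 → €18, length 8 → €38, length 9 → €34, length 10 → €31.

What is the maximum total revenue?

Build r[k] bottom-up: r[k] = max over allowed piece i of (p[i] + r[k−i]).
r[1] = 3
r[2] = max(3+3, 5+0) = 6
r[3] = max(3+6, 5+3, 11+0) = 11
r[4] = max(3+11, 5+6, 11+3, 9+0) = 14
r[5] = max(3+14, 5+11, 11+6, 9+3, 27+0) = 27
r[6] = max(3+27, 5+14, 11+11, 9+6, 27+3, 21+0) = 30
r[7] = max(3+30, 5+27, 11+14, …, 21+3, 18+0) = 33
r[8] = max(3+33, 5+30, 11+27, …, 18+3, 38+0) = 38
r[9] = max(3+38, 5+33, 11+30, …, 38+3, 34+0) = 41
r[10] = max(3+41, 5+38, 11+33, …, 34+3, 31+0) = 54
One optimal cutting: 5 + 5 → €27 + €27 = €54.

54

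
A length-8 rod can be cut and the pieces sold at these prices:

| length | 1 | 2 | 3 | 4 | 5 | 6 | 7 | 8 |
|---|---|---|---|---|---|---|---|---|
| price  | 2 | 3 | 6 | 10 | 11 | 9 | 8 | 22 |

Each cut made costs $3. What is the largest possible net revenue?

Build net[k] bottom-up: net[k] = max over allowed piece i of (p[i] + net[k−i]) − 3 per cut.
net[1] = 2
net[2] = max(2+2-3, 3+0) = 3
net[3] = max(2+3-3, 3+2-3, 6+0) = 6
net[4] = max(2+6-3, 3+3-3, 6+2-3, 10+0) = 10
net[5] = max(2+10-3, 3+6-3, 6+3-3, 10+2-3, 11+0) = 11
net[6] = max(2+11-3, 3+10-3, 6+6-3, 10+3-3, 11+2-3, 9+0) = 10
net[7] = max(2+10-3, 3+11-3, 6+10-3, …, 9+2-3, 8+0) = 13
net[8] = max(2+13-3, 3+10-3, 6+11-3, …, 8+2-3, 22+0) = 22
Best is to make no cuts and sell whole for $22.

22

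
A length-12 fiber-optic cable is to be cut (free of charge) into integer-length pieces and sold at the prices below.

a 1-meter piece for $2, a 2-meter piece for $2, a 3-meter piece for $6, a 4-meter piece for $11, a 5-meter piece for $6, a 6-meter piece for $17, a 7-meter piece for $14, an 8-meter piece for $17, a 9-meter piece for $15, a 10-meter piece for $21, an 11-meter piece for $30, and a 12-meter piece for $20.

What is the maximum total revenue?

34

Consider every possible first cut. r[k] is the best of p[i]+r[k−i] over all sellable i≤k.
r[1] = 2
r[2] = max(2+2, 2+0) = 4
r[3] = max(2+4, 2+2, 6+0) = 6
r[4] = max(2+6, 2+4, 6+2, 11+0) = 11
r[5] = max(2+11, 2+6, 6+4, 11+2, 6+0) = 13
r[6] = max(2+13, 2+11, 6+6, 11+4, 6+2, 17+0) = 17
r[7] = max(2+17, 2+13, 6+11, …, 17+2, 14+0) = 19
r[8] = max(2+19, 2+17, 6+13, …, 14+2, 17+0) = 22
r[9] = max(2+22, 2+19, 6+17, …, 17+2, 15+0) = 24
r[10] = max(2+24, 2+22, 6+19, …, 15+2, 21+0) = 28
r[11] = max(2+28, 2+24, 6+22, …, 21+2, 30+0) = 30
r[12] = max(2+30, 2+28, 6+24, …, 30+2, 20+0) = 34
One optimal cutting: 6 + 6 → $17 + $17 = $34.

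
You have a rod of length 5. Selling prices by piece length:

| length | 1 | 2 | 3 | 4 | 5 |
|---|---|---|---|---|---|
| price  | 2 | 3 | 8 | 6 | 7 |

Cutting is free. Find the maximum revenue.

Build v[k] bottom-up: v[k] = max over allowed piece i of (p[i] + v[k−i]).
v[1] = 2
v[2] = max(2+2, 3+0) = 4
v[3] = max(2+4, 3+2, 8+0) = 8
v[4] = max(2+8, 3+4, 8+2, 6+0) = 10
v[5] = max(2+10, 3+8, 8+4, 6+2, 7+0) = 12
One optimal cutting: 3 + 1 + 1 → €8 + €2 + €2 = €12.

12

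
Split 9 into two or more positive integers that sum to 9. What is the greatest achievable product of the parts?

27

Fill P[k] for k=2..9: at each k try every first piece i and multiply by the better of (k−i) uncut or P[k−i].
P[2] = 1·max(1,0) = 1·1 = 1
P[3] = 1·max(2,1) = 1·2 = 2
P[4] = 2·max(2,1) = 2·2 = 4
P[5] = 2·max(3,2) = 2·3 = 6
P[6] = 3·max(3,2) = 3·3 = 9
P[7] = 2·max(5,6) = 2·6 = 12
P[8] = 2·max(6,9) = 2·9 = 18
P[9] = 3·max(6,9) = 3·9 = 27
One optimal split: 3 + 3 + 3; product 3·3·3 = 27.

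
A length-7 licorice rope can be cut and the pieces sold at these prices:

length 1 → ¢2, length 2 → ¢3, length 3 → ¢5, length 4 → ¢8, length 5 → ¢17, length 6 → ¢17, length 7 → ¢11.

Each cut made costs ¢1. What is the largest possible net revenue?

Let r[k] be the best obtainable value from length k. For each k, try every first piece i and keep the best of price[i] + r[k−i] minus the 1 cut fee when i<k.
r[1] = 2
r[2] = max(2+2-1, 3+0) = 3
r[3] = max(2+3-1, 3+2-1, 5+0) = 5
r[4] = max(2+5-1, 3+3-1, 5+2-1, 8+0) = 8
r[5] = max(2+8-1, 3+5-1, 5+3-1, 8+2-1, 17+0) = 17
r[6] = max(2+17-1, 3+8-1, 5+5-1, 8+3-1, 17+2-1, 17+0) = 18
r[7] = max(2+18-1, 3+17-1, 5+8-1, …, 17+2-1, 11+0) = 19
One optimal plan: pieces 5 + 1 + 1 (2 cuts) → ¢21 − ¢2 = ¢19.

19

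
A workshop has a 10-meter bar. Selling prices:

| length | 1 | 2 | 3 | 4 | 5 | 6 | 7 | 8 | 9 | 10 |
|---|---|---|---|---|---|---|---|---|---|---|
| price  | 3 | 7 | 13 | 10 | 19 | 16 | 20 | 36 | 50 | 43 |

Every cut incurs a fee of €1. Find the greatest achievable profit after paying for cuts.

Let net[k] be the best obtainable value from length k. For each k, try every first piece i and keep the best of price[i] + net[k−i] minus the 1 cut fee when i<k.
net[1] = 3
net[2] = max(3+3-1, 7+0) = 7
net[3] = max(3+7-1, 7+3-1, 13+0) = 13
net[4] = max(3+13-1, 7+7-1, 13+3-1, 10+0) = 15
net[5] = max(3+15-1, 7+13-1, 13+7-1, 10+3-1, 19+0) = 19
net[6] = max(3+19-1, 7+15-1, 13+13-1, 10+7-1, 19+3-1, 16+0) = 25
net[7] = max(3+25-1, 7+19-1, 13+15-1, …, 16+3-1, 20+0) = 27
net[8] = max(3+27-1, 7+25-1, 13+19-1, …, 20+3-1, 36+0) = 36
net[9] = max(3+36-1, 7+27-1, 13+25-1, …, 36+3-1, 50+0) = 50
net[10] = max(3+50-1, 7+36-1, 13+27-1, …, 50+3-1, 43+0) = 52
One optimal plan: pieces 9 + 1 (1 cut) → €53 − €1 = €52.

52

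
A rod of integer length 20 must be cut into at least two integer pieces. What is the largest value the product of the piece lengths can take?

Fill f[k] for k=2..20: at each k try every first piece i and multiply by the better of (k−i) uncut or f[k−i].
Small cases: f[2]=1, f[3]=2, f[4]=4, f[5]=6, f[6]=9, f[7]=12, f[8]=18, f[9]=27, f[10]=36, f[11]=54, f[12]=81, f[13]=108.
f[14] = max(1×108, 2×81, 3×54, …, 12×2, 13×1) = 162
f[15] = max(1×162, 2×108, 3×81, …, 13×2, 14×1) = 243
f[16] = max(1×243, 2×162, 3×108, …, 14×2, 15×1) = 324
f[17] = max(1×324, 2×243, 3×162, …, 15×2, 16×1) = 486
f[18] = max(1×486, 2×324, 3×243, …, 16×2, 17×1) = 729
f[19] = max(1×729, 2×486, 3×324, …, 17×2, 18×1) = 972
f[20] = max(1×972, 2×729, 3×486, …, 18×2, 19×1) = 1458
One optimal split: 3 + 3 + 3 + 3 + 3 + 3 + 2; product 3×3×3×3×3×3×2 = 1458.

1458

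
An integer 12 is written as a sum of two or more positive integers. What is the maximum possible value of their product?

81

Let P[k] be the best product for length k (with at least one cut). For each first piece i, the rest contributes max(k−i, P[k−i]).
Small cases: P[2]=1, P[3]=2, P[4]=4, P[5]=6, P[6]=9.
P[7] = max(1·9, 2·6, 3·4, 4·3, 5·2, 6·1) = 12
P[8] = max(1·12, 2·9, 3·6, …, 6·2, 7·1) = 18
P[9] = max(1·18, 2·12, 3·9, …, 7·2, 8·1) = 27
P[10] = max(1·27, 2·18, 3·12, …, 8·2, 9·1) = 36
P[11] = max(1·36, 2·27, 3·18, …, 9·2, 10·1) = 54
P[12] = max(1·54, 2·36, 3·27, …, 10·2, 11·1) = 81
One optimal split: 3 + 3 + 3 + 3; product 3·3·3·3 = 81.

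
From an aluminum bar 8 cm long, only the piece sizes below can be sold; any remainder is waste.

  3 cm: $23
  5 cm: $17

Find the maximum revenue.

46

Let best[k] be the best obtainable value from length k. For each k, try every first piece i and keep the best of price[i] + best[k−i].
best[1] = 0
best[2] = 0
best[3] = 23
best[4] = 23
best[5] = max(23+0, 17+0) = 23
best[6] = max(23+23, 17+0) = 46
best[7] = max(23+23, 17+0) = 46
best[8] = max(23+23, 17+23) = 46
One optimal cutting: pieces 3 + 3 with 2 cm of scrap → $46.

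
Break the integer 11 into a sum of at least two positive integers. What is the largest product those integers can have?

Fill P[k] for k=2..11: at each k try every first piece i and multiply by the better of (k−i) uncut or P[k−i].
P[2] = 1*max(1,0) = 1*1 = 1
P[3] = max(1*2, 2*1) = 2
P[4] = max(1*3, 2*2, 3*1) = 4
P[5] = max(1*4, 2*3, 3*2, 4*1) = 6
P[6] = max(1*6, 2*4, 3*3, 4*2, 5*1) = 9
P[7] = max(1*9, 2*6, 3*4, 4*3, 5*2, 6*1) = 12
P[8] = max(1*12, 2*9, 3*6, …, 6*2, 7*1) = 18
P[9] = max(1*18, 2*12, 3*9, …, 7*2, 8*1) = 27
P[10] = max(1*27, 2*18, 3*12, …, 8*2, 9*1) = 36
P[11] = max(1*36, 2*27, 3*18, …, 9*2, 10*1) = 54
One optimal split: 3 + 3 + 3 + 2; product 3*3*3*2 = 54.

54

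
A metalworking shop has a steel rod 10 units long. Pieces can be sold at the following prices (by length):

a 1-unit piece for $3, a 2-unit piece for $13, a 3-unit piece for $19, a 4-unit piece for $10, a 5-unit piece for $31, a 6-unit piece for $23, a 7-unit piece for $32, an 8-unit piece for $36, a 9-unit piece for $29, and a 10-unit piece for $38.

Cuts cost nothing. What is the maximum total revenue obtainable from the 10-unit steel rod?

65

Build v[k] bottom-up: v[k] = max over allowed piece i of (p[i] + v[k−i]).
v[1] = 3
v[2] = max(3+3, 13+0) = 13
v[3] = max(3+13, 13+3, 19+0) = 19
v[4] = max(3+19, 13+13, 19+3, 10+0) = 26
v[5] = max(3+26, 13+19, 19+13, 10+3, 31+0) = 32
v[6] = max(3+32, 13+26, 19+19, 10+13, 31+3, 23+0) = 39
v[7] = max(3+39, 13+32, 19+26, …, 23+3, 32+0) = 45
v[8] = max(3+45, 13+39, 19+32, …, 32+3, 36+0) = 52
v[9] = max(3+52, 13+45, 19+39, …, 36+3, 29+0) = 58
v[10] = max(3+58, 13+52, 19+45, …, 29+3, 38+0) = 65
One optimal cutting: 2 + 2 + 2 + 2 + 2 → $13 + $13 + $13 + $13 + $13 = $65.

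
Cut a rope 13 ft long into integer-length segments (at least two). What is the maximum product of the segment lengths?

108

Define prod[k] = max over 1≤i<k of i · max(k−i, prod[k−i]); the inner max lets the remainder stay uncut if that's better.
Small cases: prod[2]=1, prod[3]=2, prod[4]=4, prod[5]=6, prod[6]=9, prod[7]=12.
prod[8] = max(1·12, 2·9, 3·6, …, 6·2, 7·1) = 18
prod[9] = max(1·18, 2·12, 3·9, …, 7·2, 8·1) = 27
prod[10] = max(1·27, 2·18, 3·12, …, 8·2, 9·1) = 36
prod[11] = max(1·36, 2·27, 3·18, …, 9·2, 10·1) = 54
prod[12] = max(1·54, 2·36, 3·27, …, 10·2, 11·1) = 81
prod[13] = max(1·81, 2·54, 3·36, …, 11·2, 12·1) = 108
One optimal split: 3 + 3 + 3 + 2 + 2; product 3·3·3·2·2 = 108.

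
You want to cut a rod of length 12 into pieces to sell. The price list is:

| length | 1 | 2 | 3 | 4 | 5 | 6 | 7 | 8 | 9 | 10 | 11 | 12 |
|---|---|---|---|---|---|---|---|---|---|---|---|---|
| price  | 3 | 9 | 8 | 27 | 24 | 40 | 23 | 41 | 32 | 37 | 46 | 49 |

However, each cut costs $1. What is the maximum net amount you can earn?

Consider every possible first cut. net[k] is the best of p[i]+net[k−i] over all sellable i≤k, charging 1 whenever i<k.
net[1] = 3
net[2] = 9
net[3] = 11  (first piece 1, then net[2]=9)
net[4] = 27
net[5] = 29  (first piece 1, then net[4]=27)
net[6] = 40
net[7] = 42  (first piece 1, then net[6]=40)
net[8] = 53  (first piece 4, then net[4]=27)
net[9] = 55  (first piece 1, then net[8]=53)
net[10] = 66  (first piece 4, then net[6]=40)
net[11] = 68  (first piece 1, then net[10]=66)
net[12] = 79  (first piece 4, then net[8]=53)
One optimal plan: pieces 4 + 4 + 4 (2 cuts) → $81 − $2 = $79.

79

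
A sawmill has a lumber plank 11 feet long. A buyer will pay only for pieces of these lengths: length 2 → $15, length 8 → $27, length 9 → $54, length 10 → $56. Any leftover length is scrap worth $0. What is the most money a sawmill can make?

Build best[k] bottom-up: best[k] = max over allowed piece i of (p[i] + best[k−i]).
best[1] = 0
best[2] = 15
best[3] = 15
best[4] = 30  (first piece 2, then best[2]=15)
best[5] = 30
best[6] = 45  (first piece 2, then best[4]=30)
best[7] = 45
best[8] = 60  (first piece 2, then best[6]=45)
best[9] = 60
best[10] = 75  (first piece 2, then best[8]=60)
best[11] = 75
One optimal cutting: pieces 2 + 2 + 2 + 2 + 2 with 1 foot of scrap → $75.

75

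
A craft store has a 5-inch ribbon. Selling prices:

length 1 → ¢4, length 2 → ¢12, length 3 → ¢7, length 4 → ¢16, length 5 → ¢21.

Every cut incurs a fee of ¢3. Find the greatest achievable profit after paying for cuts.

22

Let v[k] be the best obtainable value from length k. For each k, try every first piece i and keep the best of price[i] + v[k−i] minus the 3 cut fee when i<k.
v[1] = 4
v[2] = max(4+4-3, 12+0) = 12
v[3] = max(4+12-3, 12+4-3, 7+0) = 13
v[4] = max(4+13-3, 12+12-3, 7+4-3, 16+0) = 21
v[5] = max(4+21-3, 12+13-3, 7+12-3, 16+4-3, 21+0) = 22
One optimal plan: pieces 2 + 2 + 1 (2 cuts) → ¢28 − ¢6 = ¢22.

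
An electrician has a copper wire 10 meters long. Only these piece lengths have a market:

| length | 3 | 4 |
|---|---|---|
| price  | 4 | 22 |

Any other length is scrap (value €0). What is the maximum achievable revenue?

Consider every possible first cut. f[k] is the best of p[i]+f[k−i] over all sellable i≤k.
f[1] = 0
f[2] = 0
f[3] = 4
f[4] = max(4+0, 22+0) = 22
f[5] = max(4+0, 22+0) = 22
f[6] = max(4+4, 22+0) = 22
f[7] = max(4+22, 22+4) = 26
f[8] = max(4+22, 22+22) = 44
f[9] = max(4+22, 22+22) = 44
f[10] = max(4+26, 22+22) = 44
One optimal cutting: pieces 4 + 4 with 2 meters of scrap → €44.

44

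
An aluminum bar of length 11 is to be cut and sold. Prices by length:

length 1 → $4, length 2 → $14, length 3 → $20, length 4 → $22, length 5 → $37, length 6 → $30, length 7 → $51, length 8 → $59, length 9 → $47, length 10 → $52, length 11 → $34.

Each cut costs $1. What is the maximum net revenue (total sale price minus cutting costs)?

78

Consider every possible first cut. v[k] is the best of p[i]+v[k−i] over all sellable i≤k, charging 1 whenever i<k.
v[1] = 4
v[2] = 14
v[3] = 20
v[4] = 27  (first piece 2, then v[2]=14)
v[5] = 37
v[6] = 40  (first piece 1, then v[5]=37)
v[7] = 51
v[8] = 59
v[9] = 64  (first piece 2, then v[7]=51)
v[10] = 73  (first piece 5, then v[5]=37)
v[11] = 78  (first piece 3, then v[8]=59)
One optimal plan: pieces 8 + 3 (1 cut) → $79 − $1 = $78.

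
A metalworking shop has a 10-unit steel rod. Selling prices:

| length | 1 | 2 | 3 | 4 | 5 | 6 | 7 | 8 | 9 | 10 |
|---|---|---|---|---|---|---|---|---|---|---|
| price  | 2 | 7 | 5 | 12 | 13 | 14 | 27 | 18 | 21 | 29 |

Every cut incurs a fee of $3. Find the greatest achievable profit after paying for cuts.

30

Build v[k] bottom-up: v[k] = max over allowed piece i of (p[i] + v[k−i]) − 3 per cut.
v[1] = 2
v[2] = max(2+2-3, 7+0) = 7
v[3] = max(2+7-3, 7+2-3, 5+0) = 6
v[4] = max(2+6-3, 7+7-3, 5+2-3, 12+0) = 12
v[5] = max(2+12-3, 7+6-3, 5+7-3, 12+2-3, 13+0) = 13
v[6] = max(2+13-3, 7+12-3, 5+6-3, 12+7-3, 13+2-3, 14+0) = 16
v[7] = max(2+16-3, 7+13-3, 5+12-3, …, 14+2-3, 27+0) = 27
v[8] = max(2+27-3, 7+16-3, 5+13-3, …, 27+2-3, 18+0) = 26
v[9] = max(2+26-3, 7+27-3, 5+16-3, …, 18+2-3, 21+0) = 31
v[10] = max(2+31-3, 7+26-3, 5+27-3, …, 21+2-3, 29+0) = 30
One optimal plan: pieces 7 + 2 + 1 (2 cuts) → $36 − $6 = $30.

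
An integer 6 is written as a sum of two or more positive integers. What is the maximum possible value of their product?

Let m[k] be the best product for length k (with at least one cut). For each first piece i, the rest contributes max(k−i, m[k−i]).
m[2] = 1×max(1,0) = 1×1 = 1
m[3] = 1×max(2,1) = 1×2 = 2
m[4] = 2×max(2,1) = 2×2 = 4
m[5] = 2×max(3,2) = 2×3 = 6
m[6] = 3×max(3,2) = 3×3 = 9
One optimal split: 3 + 3; product 3×3 = 9.

9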